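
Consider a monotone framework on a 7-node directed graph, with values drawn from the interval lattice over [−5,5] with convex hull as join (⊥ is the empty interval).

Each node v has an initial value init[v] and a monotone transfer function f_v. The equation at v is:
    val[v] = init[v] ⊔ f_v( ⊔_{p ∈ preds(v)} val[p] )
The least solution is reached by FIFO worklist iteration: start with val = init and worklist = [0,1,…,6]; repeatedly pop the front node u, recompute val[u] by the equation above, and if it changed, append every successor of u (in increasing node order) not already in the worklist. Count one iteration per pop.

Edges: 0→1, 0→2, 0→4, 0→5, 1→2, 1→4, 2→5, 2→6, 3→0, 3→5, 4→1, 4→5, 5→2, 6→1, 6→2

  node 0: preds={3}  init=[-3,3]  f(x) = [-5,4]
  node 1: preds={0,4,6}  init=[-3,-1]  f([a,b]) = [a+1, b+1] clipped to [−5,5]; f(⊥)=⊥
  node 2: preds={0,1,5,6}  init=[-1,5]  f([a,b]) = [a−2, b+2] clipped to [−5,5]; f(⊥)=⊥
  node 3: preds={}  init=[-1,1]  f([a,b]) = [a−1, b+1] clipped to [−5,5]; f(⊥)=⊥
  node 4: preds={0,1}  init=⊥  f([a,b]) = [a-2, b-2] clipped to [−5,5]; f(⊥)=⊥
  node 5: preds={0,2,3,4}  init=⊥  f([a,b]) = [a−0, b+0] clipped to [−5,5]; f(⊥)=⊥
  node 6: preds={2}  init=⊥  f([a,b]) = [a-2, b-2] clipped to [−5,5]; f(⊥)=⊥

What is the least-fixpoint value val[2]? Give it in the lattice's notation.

[-5,5]

Trace (9 dequeues):
  [1] u=0 | in [-1,1] | out [-5,4] | prev [-3,3] | push {}
  [2] u=1 | in [-5,4] | out [-4,5] | prev [-3,-1] | push {}
  [3] u=2 | in [-5,5] | out [-5,5] | prev [-1,5] | push {}
  [4] u=3 | in ⊥ | out [-1,1] | ==
  [5] u=4 | in [-5,5] | out [-5,3] | prev ⊥ | push {1}
  [6] u=5 | in [-5,5] | out [-5,5] | prev ⊥ | push {2}
  [7] u=6 | in [-5,5] | out [-5,3] | prev ⊥ | push {}
  [8] u=1 | in [-5,4] | out [-4,5] | ==
  [9] u=2 | in [-5,5] | out [-5,5] | ==

Converged values:
  [0] [-5,4]
  [1] [-4,5]
  [2] [-5,5]
  [3] [-1,1]
  [4] [-5,3]
  [5] [-5,5]
  [6] [-5,3]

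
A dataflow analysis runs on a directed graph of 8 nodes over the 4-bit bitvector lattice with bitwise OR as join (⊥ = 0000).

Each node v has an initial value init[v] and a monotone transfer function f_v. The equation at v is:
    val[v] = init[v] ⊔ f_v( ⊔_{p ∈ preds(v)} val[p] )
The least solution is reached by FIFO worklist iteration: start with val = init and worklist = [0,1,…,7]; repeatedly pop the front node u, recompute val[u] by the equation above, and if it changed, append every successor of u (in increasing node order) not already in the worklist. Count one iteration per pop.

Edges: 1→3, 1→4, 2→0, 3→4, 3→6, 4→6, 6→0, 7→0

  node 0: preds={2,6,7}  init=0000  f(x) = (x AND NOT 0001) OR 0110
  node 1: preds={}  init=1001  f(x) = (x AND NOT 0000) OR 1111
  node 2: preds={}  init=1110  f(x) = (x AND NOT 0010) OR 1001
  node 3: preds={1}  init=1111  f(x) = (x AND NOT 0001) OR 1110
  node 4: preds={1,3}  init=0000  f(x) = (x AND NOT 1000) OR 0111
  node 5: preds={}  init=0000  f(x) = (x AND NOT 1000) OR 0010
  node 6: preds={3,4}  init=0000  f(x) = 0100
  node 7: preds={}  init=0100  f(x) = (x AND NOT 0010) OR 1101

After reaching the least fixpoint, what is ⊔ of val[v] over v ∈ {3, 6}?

1111

Iteration log — 9 steps:
  step 1. node 0  ⊔preds=1110  new=1110  old=0000  +wl: 
  step 2. node 1  ⊔preds=0000  new=1111  old=1001  +wl: 
  step 3. node 2  ⊔preds=0000  new=1111  old=1110  +wl: 0
  step 4. node 3  ⊔preds=1111  new=1111  stable
  step 5. node 4  ⊔preds=1111  new=0111  old=0000  +wl: 
  step 6. node 5  ⊔preds=0000  new=0010  old=0000  +wl: 
  step 7. node 6  ⊔preds=1111  new=0100  old=0000  +wl: 
  step 8. node 7  ⊔preds=0000  new=1101  old=0100  +wl: 
  step 9. node 0  ⊔preds=1111  new=1110  stable

Least fixpoint reached:
  node 0: 1110
  node 1: 1111
  node 2: 1111
  node 3: 1111
  node 4: 0111
  node 5: 0010
  node 6: 0100
  node 7: 1101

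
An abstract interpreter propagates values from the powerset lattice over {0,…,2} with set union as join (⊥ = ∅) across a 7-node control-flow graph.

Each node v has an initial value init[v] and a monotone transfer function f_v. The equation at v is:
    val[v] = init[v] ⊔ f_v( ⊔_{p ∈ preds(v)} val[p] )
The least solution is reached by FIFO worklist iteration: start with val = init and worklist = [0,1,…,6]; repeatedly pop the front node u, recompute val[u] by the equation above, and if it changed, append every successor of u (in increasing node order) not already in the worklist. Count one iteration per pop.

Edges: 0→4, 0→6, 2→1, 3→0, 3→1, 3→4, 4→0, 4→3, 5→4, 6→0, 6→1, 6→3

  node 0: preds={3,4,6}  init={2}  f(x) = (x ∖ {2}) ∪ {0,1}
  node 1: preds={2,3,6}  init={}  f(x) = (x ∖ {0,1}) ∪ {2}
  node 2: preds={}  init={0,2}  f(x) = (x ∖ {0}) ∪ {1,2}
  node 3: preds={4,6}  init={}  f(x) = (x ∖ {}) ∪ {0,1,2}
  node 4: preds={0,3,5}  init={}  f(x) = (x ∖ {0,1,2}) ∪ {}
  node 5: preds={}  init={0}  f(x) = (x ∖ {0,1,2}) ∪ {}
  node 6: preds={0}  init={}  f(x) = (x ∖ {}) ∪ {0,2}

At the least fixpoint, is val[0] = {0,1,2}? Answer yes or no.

Iteration log — 10 steps:
  step 1. node 0  ⊔preds={}  new={0,1,2}  old={2}  +wl: 
  step 2. node 1  ⊔preds={0,2}  new={2}  old={}  +wl: 
  step 3. node 2  ⊔preds={}  new={0,1,2}  old={0,2}  +wl: 1
  step 4. node 3  ⊔preds={}  new={0,1,2}  old={}  +wl: 0
  step 5. node 4  ⊔preds={0,1,2}  new={}  stable
  step 6. node 5  ⊔preds={}  new={0}  stable
  step 7. node 6  ⊔preds={0,1,2}  new={0,1,2}  old={}  +wl: 3
  step 8. node 1  ⊔preds={0,1,2}  new={2}  stable
  step 9. node 0  ⊔preds={0,1,2}  new={0,1,2}  stable
  step 10. node 3  ⊔preds={0,1,2}  new={0,1,2}  stable

Least fixpoint reached:
  node 0: {0,1,2}
  node 1: {2}
  node 2: {0,1,2}
  node 3: {0,1,2}
  node 4: {}
  node 5: {0}
  node 6: {0,1,2}

yes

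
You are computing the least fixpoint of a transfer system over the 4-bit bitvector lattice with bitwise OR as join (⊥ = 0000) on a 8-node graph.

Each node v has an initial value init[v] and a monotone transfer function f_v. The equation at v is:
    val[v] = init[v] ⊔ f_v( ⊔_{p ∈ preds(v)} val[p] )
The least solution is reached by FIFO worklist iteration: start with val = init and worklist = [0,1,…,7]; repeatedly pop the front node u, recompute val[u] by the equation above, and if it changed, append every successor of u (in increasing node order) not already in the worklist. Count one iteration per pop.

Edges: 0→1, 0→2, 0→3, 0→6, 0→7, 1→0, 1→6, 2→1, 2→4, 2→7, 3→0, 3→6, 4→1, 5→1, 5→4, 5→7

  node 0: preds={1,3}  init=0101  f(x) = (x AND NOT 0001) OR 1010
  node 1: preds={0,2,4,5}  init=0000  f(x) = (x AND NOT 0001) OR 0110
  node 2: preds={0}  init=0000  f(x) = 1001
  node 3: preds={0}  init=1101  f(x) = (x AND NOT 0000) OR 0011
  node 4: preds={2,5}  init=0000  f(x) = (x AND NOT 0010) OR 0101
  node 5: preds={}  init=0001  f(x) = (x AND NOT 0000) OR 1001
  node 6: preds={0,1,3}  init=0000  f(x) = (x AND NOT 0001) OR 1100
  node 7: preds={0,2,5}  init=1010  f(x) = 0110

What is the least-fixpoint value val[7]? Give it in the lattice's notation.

Iteration log — 11 steps:
  step 1. node 0  ⊔preds=1101  new=1111  old=0101  +wl: 
  step 2. node 1  ⊔preds=1111  new=1110  old=0000  +wl: 0
  step 3. node 2  ⊔preds=1111  new=1001  old=0000  +wl: 1
  step 4. node 3  ⊔preds=1111  new=1111  old=1101  +wl: 
  step 5. node 4  ⊔preds=1001  new=1101  old=0000  +wl: 
  step 6. node 5  ⊔preds=0000  new=1001  old=0001  +wl: 4
  step 7. node 6  ⊔preds=1111  new=1110  old=0000  +wl: 
  step 8. node 7  ⊔preds=1111  new=1110  old=1010  +wl: 
  step 9. node 0  ⊔preds=1111  new=1111  stable
  step 10. node 1  ⊔preds=1111  new=1110  stable
  step 11. node 4  ⊔preds=1001  new=1101  stable

Least fixpoint reached:
  node 0: 1111
  node 1: 1110
  node 2: 1001
  node 3: 1111
  node 4: 1101
  node 5: 1001
  node 6: 1110
  node 7: 1110

1110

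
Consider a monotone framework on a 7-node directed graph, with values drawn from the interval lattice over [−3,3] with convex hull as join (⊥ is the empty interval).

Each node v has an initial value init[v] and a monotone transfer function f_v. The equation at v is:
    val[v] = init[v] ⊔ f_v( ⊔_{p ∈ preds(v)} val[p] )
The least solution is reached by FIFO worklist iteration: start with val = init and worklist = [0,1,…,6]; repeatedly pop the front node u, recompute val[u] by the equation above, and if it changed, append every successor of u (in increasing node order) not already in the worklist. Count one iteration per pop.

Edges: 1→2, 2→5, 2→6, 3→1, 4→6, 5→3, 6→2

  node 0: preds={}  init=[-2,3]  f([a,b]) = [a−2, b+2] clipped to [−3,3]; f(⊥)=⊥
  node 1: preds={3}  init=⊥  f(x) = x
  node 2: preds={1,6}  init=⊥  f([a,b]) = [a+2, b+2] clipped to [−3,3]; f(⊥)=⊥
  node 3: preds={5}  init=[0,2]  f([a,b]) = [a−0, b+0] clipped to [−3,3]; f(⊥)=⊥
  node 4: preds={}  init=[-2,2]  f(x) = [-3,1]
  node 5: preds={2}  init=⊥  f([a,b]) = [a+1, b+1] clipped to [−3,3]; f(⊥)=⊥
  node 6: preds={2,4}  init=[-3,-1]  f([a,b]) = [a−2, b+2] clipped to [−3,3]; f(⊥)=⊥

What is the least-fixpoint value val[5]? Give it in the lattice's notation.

Trace (11 dequeues):
  [1] u=0 | in ⊥ | out [-2,3] | ==
  [2] u=1 | in [0,2] | out [0,2] | prev ⊥ | push {}
  [3] u=2 | in [-3,2] | out [-1,3] | prev ⊥ | push {}
  [4] u=3 | in ⊥ | out [0,2] | ==
  [5] u=4 | in ⊥ | out [-3,2] | prev [-2,2] | push {}
  [6] u=5 | in [-1,3] | out [0,3] | prev ⊥ | push {3}
  [7] u=6 | in [-3,3] | out [-3,3] | prev [-3,-1] | push {2}
  [8] u=3 | in [0,3] | out [0,3] | prev [0,2] | push {1}
  [9] u=2 | in [-3,3] | out [-1,3] | ==
  [10] u=1 | in [0,3] | out [0,3] | prev [0,2] | push {2}
  [11] u=2 | in [-3,3] | out [-1,3] | ==

Converged values:
  [0] [-2,3]
  [1] [0,3]
  [2] [-1,3]
  [3] [0,3]
  [4] [-3,2]
  [5] [0,3]
  [6] [-3,3]

[0,3]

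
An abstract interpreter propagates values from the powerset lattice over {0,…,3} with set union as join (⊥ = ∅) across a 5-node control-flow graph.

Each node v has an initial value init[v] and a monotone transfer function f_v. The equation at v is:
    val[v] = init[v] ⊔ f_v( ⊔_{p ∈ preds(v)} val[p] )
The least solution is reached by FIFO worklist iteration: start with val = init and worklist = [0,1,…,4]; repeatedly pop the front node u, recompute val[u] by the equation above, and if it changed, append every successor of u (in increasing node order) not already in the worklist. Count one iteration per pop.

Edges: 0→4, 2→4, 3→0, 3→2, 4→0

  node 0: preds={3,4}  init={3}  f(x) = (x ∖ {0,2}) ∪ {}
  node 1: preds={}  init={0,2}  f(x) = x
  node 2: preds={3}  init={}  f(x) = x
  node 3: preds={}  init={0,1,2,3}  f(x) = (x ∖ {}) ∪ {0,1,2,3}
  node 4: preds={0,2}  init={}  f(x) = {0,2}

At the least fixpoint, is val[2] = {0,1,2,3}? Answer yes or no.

yes

Trace (6 dequeues):
  [1] u=0 | in {0,1,2,3} | out {1,3} | prev {3} | push {}
  [2] u=1 | in {} | out {0,2} | ==
  [3] u=2 | in {0,1,2,3} | out {0,1,2,3} | prev {} | push {}
  [4] u=3 | in {} | out {0,1,2,3} | ==
  [5] u=4 | in {0,1,2,3} | out {0,2} | prev {} | push {0}
  [6] u=0 | in {0,1,2,3} | out {1,3} | ==

Converged values:
  [0] {1,3}
  [1] {0,2}
  [2] {0,1,2,3}
  [3] {0,1,2,3}
  [4] {0,2}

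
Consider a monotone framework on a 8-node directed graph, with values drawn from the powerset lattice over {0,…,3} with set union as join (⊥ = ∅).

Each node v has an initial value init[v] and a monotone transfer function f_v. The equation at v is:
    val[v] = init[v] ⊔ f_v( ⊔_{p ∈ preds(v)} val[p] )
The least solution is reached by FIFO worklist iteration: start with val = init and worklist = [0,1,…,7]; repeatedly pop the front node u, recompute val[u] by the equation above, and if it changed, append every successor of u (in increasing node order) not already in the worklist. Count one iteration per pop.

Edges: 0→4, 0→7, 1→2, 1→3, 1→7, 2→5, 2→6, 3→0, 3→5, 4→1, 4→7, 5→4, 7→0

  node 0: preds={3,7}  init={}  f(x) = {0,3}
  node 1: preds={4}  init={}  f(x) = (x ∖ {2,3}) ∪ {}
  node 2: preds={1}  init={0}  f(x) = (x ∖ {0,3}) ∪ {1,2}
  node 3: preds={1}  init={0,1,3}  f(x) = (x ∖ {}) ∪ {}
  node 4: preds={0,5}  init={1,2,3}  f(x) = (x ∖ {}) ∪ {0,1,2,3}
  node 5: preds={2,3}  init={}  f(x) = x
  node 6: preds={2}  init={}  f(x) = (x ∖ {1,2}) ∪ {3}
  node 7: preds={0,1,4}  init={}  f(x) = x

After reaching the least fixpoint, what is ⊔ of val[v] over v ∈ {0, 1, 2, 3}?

Worklist (14 pops):
  #1 pop 0: in={0,1,3} → {0,3} (was {}); enqueue []
  #2 pop 1: in={1,2,3} → {1} (was {}); enqueue []
  #3 pop 2: in={1} → {0,1,2} (was {0}); enqueue []
  #4 pop 3: in={1} → {0,1,3} (no change)
  #5 pop 4: in={0,3} → {0,1,2,3} (was {1,2,3}); enqueue [1]
  #6 pop 5: in={0,1,2,3} → {0,1,2,3} (was {}); enqueue [4]
  #7 pop 6: in={0,1,2} → {0,3} (was {}); enqueue []
  #8 pop 7: in={0,1,2,3} → {0,1,2,3} (was {}); enqueue [0]
  #9 pop 1: in={0,1,2,3} → {0,1} (was {1}); enqueue [2,3,7]
  #10 pop 4: in={0,1,2,3} → {0,1,2,3} (no change)
  #11 pop 0: in={0,1,2,3} → {0,3} (no change)
  #12 pop 2: in={0,1} → {0,1,2} (no change)
  #13 pop 3: in={0,1} → {0,1,3} (no change)
  #14 pop 7: in={0,1,2,3} → {0,1,2,3} (no change)

Fixpoint:
  val[0] = {0,3}
  val[1] = {0,1}
  val[2] = {0,1,2}
  val[3] = {0,1,3}
  val[4] = {0,1,2,3}
  val[5] = {0,1,2,3}
  val[6] = {0,3}
  val[7] = {0,1,2,3}

{0,1,2,3}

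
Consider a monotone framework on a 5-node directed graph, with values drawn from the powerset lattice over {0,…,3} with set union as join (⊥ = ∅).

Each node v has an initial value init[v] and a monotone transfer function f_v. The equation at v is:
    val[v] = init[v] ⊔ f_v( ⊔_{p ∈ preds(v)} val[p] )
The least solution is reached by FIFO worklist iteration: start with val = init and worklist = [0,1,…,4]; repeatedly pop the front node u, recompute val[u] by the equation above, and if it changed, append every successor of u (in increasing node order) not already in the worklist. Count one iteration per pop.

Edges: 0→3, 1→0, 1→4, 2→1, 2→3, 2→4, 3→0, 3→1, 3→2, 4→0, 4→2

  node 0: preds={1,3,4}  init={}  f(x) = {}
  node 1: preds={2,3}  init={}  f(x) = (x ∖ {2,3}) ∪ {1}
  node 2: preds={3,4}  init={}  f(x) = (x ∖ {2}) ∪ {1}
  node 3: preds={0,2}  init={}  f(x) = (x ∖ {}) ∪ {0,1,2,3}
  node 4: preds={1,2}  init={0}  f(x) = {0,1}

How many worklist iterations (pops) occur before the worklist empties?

12

Worklist (12 pops):
  #1 pop 0: in={0} → {} (no change)
  #2 pop 1: in={} → {1} (was {}); enqueue [0]
  #3 pop 2: in={0} → {0,1} (was {}); enqueue [1]
  #4 pop 3: in={0,1} → {0,1,2,3} (was {}); enqueue [2]
  #5 pop 4: in={0,1} → {0,1} (was {0}); enqueue []
  #6 pop 0: in={0,1,2,3} → {} (no change)
  #7 pop 1: in={0,1,2,3} → {0,1} (was {1}); enqueue [0,4]
  #8 pop 2: in={0,1,2,3} → {0,1,3} (was {0,1}); enqueue [1,3]
  #9 pop 0: in={0,1,2,3} → {} (no change)
  #10 pop 4: in={0,1,3} → {0,1} (no change)
  #11 pop 1: in={0,1,2,3} → {0,1} (no change)
  #12 pop 3: in={0,1,3} → {0,1,2,3} (no change)

Fixpoint:
  val[0] = {}
  val[1] = {0,1}
  val[2] = {0,1,3}
  val[3] = {0,1,2,3}
  val[4] = {0,1}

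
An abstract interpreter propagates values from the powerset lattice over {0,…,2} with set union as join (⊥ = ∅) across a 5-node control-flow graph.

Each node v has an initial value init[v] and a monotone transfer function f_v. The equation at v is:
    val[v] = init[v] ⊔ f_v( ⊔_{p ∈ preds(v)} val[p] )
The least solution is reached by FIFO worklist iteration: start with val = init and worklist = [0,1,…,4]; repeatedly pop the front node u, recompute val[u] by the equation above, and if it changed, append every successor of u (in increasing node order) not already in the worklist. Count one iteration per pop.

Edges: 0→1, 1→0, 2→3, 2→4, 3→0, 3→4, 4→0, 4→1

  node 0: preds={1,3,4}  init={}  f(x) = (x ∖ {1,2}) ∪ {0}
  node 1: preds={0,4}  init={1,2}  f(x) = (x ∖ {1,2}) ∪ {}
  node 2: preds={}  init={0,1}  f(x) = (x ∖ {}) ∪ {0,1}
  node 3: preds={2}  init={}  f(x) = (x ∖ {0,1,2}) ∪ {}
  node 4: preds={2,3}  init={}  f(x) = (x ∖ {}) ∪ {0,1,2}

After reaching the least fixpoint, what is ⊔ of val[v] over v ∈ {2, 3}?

Iteration log — 7 steps:
  step 1. node 0  ⊔preds={1,2}  new={0}  old={}  +wl: 
  step 2. node 1  ⊔preds={0}  new={0,1,2}  old={1,2}  +wl: 0
  step 3. node 2  ⊔preds={}  new={0,1}  stable
  step 4. node 3  ⊔preds={0,1}  new={}  stable
  step 5. node 4  ⊔preds={0,1}  new={0,1,2}  old={}  +wl: 1
  step 6. node 0  ⊔preds={0,1,2}  new={0}  stable
  step 7. node 1  ⊔preds={0,1,2}  new={0,1,2}  stable

Least fixpoint reached:
  node 0: {0}
  node 1: {0,1,2}
  node 2: {0,1}
  node 3: {}
  node 4: {0,1,2}

{0,1}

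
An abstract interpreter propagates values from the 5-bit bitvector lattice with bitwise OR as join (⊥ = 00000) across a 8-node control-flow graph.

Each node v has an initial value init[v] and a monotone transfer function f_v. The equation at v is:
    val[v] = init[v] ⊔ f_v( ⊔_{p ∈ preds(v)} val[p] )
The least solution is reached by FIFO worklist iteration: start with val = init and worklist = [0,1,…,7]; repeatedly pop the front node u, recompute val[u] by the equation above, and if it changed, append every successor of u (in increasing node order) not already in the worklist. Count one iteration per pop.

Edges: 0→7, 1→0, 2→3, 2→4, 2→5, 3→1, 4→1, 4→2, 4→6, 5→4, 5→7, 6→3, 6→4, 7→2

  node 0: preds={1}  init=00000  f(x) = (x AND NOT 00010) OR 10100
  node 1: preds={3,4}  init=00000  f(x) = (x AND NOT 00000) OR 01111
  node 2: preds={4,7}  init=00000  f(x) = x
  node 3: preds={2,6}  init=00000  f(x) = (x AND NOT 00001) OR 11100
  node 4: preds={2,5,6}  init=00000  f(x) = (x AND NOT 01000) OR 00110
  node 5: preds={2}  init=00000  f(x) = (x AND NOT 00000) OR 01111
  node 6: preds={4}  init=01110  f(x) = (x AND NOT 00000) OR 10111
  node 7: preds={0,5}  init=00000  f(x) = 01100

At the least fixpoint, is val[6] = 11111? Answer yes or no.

Trace (24 dequeues):
  [1] u=0 | in 00000 | out 10100 | prev 00000 | push {}
  [2] u=1 | in 00000 | out 01111 | prev 00000 | push {0}
  [3] u=2 | in 00000 | out 00000 | ==
  [4] u=3 | in 01110 | out 11110 | prev 00000 | push {1}
  [5] u=4 | in 01110 | out 00110 | prev 00000 | push {2}
  [6] u=5 | in 00000 | out 01111 | prev 00000 | push {4}
  [7] u=6 | in 00110 | out 11111 | prev 01110 | push {3}
  [8] u=7 | in 11111 | out 01100 | prev 00000 | push {}
  [9] u=0 | in 01111 | out 11101 | prev 10100 | push {7}
  [10] u=1 | in 11110 | out 11111 | prev 01111 | push {0}
  [11] u=2 | in 01110 | out 01110 | prev 00000 | push {5}
  [12] u=4 | in 11111 | out 10111 | prev 00110 | push {1,2,6}
  [13] u=3 | in 11111 | out 11110 | ==
  [14] u=7 | in 11111 | out 01100 | ==
  [15] u=0 | in 11111 | out 11101 | ==
  [16] u=5 | in 01110 | out 01111 | ==
  [17] u=1 | in 11111 | out 11111 | ==
  [18] u=2 | in 11111 | out 11111 | prev 01110 | push {3,4,5}
  [19] u=6 | in 10111 | out 11111 | ==
  [20] u=3 | in 11111 | out 11110 | ==
  [21] u=4 | in 11111 | out 10111 | ==
  [22] u=5 | in 11111 | out 11111 | prev 01111 | push {4,7}
  [23] u=4 | in 11111 | out 10111 | ==
  [24] u=7 | in 11111 | out 01100 | ==

Converged values:
  [0] 11101
  [1] 11111
  [2] 11111
  [3] 11110
  [4] 10111
  [5] 11111
  [6] 11111
  [7] 01100

yes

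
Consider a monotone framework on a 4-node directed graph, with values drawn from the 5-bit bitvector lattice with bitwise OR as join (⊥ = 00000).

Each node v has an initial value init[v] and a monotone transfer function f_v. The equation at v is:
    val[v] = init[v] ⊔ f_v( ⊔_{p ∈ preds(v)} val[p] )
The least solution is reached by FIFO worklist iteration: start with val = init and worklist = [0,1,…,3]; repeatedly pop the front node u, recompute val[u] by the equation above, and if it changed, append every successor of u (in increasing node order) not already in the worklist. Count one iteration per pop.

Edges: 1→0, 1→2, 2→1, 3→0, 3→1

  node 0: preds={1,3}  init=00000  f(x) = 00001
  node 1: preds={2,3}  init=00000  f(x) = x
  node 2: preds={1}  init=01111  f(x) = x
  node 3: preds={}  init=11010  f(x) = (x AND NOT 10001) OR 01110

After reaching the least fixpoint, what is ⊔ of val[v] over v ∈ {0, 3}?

11111

Iteration log — 6 steps:
  step 1. node 0  ⊔preds=11010  new=00001  old=00000  +wl: 
  step 2. node 1  ⊔preds=11111  new=11111  old=00000  +wl: 0
  step 3. node 2  ⊔preds=11111  new=11111  old=01111  +wl: 1
  step 4. node 3  ⊔preds=00000  new=11110  old=11010  +wl: 
  step 5. node 0  ⊔preds=11111  new=00001  stable
  step 6. node 1  ⊔preds=11111  new=11111  stable

Least fixpoint reached:
  node 0: 00001
  node 1: 11111
  node 2: 11111
  node 3: 11110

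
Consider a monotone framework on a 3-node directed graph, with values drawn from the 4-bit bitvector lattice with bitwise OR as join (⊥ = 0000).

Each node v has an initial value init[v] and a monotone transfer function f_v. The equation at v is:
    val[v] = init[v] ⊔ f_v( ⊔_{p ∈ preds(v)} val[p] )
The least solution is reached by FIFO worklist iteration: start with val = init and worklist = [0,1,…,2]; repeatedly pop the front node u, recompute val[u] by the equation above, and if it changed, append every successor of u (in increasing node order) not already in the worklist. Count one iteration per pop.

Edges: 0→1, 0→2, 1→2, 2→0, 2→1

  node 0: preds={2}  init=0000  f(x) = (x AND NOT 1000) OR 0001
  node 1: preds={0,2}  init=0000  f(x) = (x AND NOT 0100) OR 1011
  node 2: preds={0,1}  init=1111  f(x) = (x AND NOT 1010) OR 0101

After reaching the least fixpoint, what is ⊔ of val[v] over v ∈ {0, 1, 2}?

1111

Worklist (3 pops):
  #1 pop 0: in=1111 → 0111 (was 0000); enqueue []
  #2 pop 1: in=1111 → 1011 (was 0000); enqueue []
  #3 pop 2: in=1111 → 1111 (no change)

Fixpoint:
  val[0] = 0111
  val[1] = 1011
  val[2] = 1111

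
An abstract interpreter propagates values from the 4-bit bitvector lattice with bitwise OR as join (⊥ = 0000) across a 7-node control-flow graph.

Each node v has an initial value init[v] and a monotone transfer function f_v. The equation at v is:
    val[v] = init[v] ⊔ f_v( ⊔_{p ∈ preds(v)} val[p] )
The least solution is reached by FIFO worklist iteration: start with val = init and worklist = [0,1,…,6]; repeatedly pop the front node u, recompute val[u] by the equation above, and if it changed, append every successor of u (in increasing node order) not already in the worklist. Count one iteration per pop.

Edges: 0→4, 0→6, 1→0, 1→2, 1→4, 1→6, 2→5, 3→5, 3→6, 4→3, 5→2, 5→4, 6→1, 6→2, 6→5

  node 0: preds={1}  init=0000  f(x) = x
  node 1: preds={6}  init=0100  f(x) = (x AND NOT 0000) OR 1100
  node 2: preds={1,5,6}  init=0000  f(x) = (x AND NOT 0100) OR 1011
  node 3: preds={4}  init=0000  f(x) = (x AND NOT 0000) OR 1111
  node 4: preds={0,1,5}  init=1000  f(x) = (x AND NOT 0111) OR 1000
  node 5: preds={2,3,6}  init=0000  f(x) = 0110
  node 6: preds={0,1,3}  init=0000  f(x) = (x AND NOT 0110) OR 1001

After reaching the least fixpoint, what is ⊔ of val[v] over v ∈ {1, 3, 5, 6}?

1111

Trace (17 dequeues):
  [1] u=0 | in 0100 | out 0100 | prev 0000 | push {}
  [2] u=1 | in 0000 | out 1100 | prev 0100 | push {0}
  [3] u=2 | in 1100 | out 1011 | prev 0000 | push {}
  [4] u=3 | in 1000 | out 1111 | prev 0000 | push {}
  [5] u=4 | in 1100 | out 1000 | ==
  [6] u=5 | in 1111 | out 0110 | prev 0000 | push {2,4}
  [7] u=6 | in 1111 | out 1001 | prev 0000 | push {1,5}
  [8] u=0 | in 1100 | out 1100 | prev 0100 | push {6}
  [9] u=2 | in 1111 | out 1011 | ==
  [10] u=4 | in 1110 | out 1000 | ==
  [11] u=1 | in 1001 | out 1101 | prev 1100 | push {0,2,4}
  [12] u=5 | in 1111 | out 0110 | ==
  [13] u=6 | in 1111 | out 1001 | ==
  [14] u=0 | in 1101 | out 1101 | prev 1100 | push {6}
  [15] u=2 | in 1111 | out 1011 | ==
  [16] u=4 | in 1111 | out 1000 | ==
  [17] u=6 | in 1111 | out 1001 | ==

Converged values:
  [0] 1101
  [1] 1101
  [2] 1011
  [3] 1111
  [4] 1000
  [5] 0110
  [6] 1001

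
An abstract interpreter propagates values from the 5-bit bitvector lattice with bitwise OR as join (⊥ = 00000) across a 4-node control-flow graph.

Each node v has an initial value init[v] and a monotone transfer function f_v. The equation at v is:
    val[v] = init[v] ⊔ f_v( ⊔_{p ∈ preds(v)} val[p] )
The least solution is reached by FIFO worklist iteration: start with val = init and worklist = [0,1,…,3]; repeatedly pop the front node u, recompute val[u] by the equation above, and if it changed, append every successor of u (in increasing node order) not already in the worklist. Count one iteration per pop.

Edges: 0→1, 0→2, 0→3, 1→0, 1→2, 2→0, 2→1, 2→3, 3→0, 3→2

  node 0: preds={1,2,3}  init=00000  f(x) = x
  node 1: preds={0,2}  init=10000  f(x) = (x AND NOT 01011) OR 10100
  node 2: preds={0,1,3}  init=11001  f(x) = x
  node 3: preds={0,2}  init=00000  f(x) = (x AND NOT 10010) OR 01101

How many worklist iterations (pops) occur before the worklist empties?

8

Iteration log — 8 steps:
  step 1. node 0  ⊔preds=11001  new=11001  old=00000  +wl: 
  step 2. node 1  ⊔preds=11001  new=10100  old=10000  +wl: 0
  step 3. node 2  ⊔preds=11101  new=11101  old=11001  +wl: 1
  step 4. node 3  ⊔preds=11101  new=01101  old=00000  +wl: 2
  step 5. node 0  ⊔preds=11101  new=11101  old=11001  +wl: 3
  step 6. node 1  ⊔preds=11101  new=10100  stable
  step 7. node 2  ⊔preds=11101  new=11101  stable
  step 8. node 3  ⊔preds=11101  new=01101  stable

Least fixpoint reached:
  node 0: 11101
  node 1: 10100
  node 2: 11101
  node 3: 01101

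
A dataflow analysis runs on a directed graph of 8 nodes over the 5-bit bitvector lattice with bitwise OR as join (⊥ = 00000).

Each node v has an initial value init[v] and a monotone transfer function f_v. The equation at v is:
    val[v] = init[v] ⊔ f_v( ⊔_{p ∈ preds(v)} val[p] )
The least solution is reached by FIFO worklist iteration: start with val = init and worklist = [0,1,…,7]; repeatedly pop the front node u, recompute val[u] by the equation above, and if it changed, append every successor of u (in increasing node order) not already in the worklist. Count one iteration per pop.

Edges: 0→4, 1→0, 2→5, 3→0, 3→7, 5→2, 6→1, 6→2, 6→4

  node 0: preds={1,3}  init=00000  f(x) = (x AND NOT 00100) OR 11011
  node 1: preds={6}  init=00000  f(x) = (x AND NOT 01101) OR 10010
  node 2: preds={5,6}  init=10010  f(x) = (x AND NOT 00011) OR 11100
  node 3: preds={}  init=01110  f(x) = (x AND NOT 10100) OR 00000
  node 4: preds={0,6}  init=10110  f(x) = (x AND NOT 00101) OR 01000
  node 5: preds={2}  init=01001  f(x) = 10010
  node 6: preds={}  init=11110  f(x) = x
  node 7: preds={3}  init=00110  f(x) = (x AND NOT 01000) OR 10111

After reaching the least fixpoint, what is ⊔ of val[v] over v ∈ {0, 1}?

Worklist (10 pops):
  #1 pop 0: in=01110 → 11011 (was 00000); enqueue []
  #2 pop 1: in=11110 → 10010 (was 00000); enqueue [0]
  #3 pop 2: in=11111 → 11110 (was 10010); enqueue []
  #4 pop 3: in=00000 → 01110 (no change)
  #5 pop 4: in=11111 → 11110 (was 10110); enqueue []
  #6 pop 5: in=11110 → 11011 (was 01001); enqueue [2]
  #7 pop 6: in=00000 → 11110 (no change)
  #8 pop 7: in=01110 → 10111 (was 00110); enqueue []
  #9 pop 0: in=11110 → 11011 (no change)
  #10 pop 2: in=11111 → 11110 (no change)

Fixpoint:
  val[0] = 11011
  val[1] = 10010
  val[2] = 11110
  val[3] = 01110
  val[4] = 11110
  val[5] = 11011
  val[6] = 11110
  val[7] = 10111

11011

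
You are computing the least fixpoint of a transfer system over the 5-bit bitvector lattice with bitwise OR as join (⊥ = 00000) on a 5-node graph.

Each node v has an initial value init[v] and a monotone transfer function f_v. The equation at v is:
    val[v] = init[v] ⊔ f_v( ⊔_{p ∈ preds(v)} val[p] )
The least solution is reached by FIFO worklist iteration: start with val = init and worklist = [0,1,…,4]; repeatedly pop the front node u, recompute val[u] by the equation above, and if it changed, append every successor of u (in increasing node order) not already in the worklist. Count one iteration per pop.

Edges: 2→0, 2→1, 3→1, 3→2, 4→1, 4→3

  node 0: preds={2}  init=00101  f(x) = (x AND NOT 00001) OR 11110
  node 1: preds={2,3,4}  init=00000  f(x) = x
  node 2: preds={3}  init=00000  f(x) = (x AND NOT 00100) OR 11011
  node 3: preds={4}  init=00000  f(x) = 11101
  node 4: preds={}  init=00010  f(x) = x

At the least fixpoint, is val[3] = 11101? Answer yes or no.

yes

Worklist (8 pops):
  #1 pop 0: in=00000 → 11111 (was 00101); enqueue []
  #2 pop 1: in=00010 → 00010 (was 00000); enqueue []
  #3 pop 2: in=00000 → 11011 (was 00000); enqueue [0,1]
  #4 pop 3: in=00010 → 11101 (was 00000); enqueue [2]
  #5 pop 4: in=00000 → 00010 (no change)
  #6 pop 0: in=11011 → 11111 (no change)
  #7 pop 1: in=11111 → 11111 (was 00010); enqueue []
  #8 pop 2: in=11101 → 11011 (no change)

Fixpoint:
  val[0] = 11111
  val[1] = 11111
  val[2] = 11011
  val[3] = 11101
  val[4] = 00010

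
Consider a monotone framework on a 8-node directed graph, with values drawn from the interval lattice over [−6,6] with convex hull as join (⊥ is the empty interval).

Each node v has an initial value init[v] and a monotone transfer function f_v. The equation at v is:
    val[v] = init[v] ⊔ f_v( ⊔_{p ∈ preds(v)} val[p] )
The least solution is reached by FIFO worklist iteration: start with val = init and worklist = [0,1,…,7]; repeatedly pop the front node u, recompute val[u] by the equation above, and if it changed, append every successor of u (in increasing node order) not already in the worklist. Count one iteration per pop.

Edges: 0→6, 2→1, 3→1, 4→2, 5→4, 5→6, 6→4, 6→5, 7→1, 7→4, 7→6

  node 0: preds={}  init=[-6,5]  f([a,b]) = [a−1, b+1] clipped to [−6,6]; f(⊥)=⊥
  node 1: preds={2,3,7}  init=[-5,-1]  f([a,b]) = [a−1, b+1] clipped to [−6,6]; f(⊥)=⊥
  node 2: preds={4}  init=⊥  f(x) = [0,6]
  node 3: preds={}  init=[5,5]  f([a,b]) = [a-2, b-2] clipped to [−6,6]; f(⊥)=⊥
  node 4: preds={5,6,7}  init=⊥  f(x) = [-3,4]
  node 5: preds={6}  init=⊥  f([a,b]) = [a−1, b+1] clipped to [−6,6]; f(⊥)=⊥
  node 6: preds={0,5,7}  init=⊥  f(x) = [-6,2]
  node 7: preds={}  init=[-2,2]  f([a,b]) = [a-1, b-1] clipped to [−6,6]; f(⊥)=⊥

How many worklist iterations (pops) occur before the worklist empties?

Trace (14 dequeues):
  [1] u=0 | in ⊥ | out [-6,5] | ==
  [2] u=1 | in [-2,5] | out [-5,6] | prev [-5,-1] | push {}
  [3] u=2 | in ⊥ | out [0,6] | prev ⊥ | push {1}
  [4] u=3 | in ⊥ | out [5,5] | ==
  [5] u=4 | in [-2,2] | out [-3,4] | prev ⊥ | push {2}
  [6] u=5 | in ⊥ | out ⊥ | ==
  [7] u=6 | in [-6,5] | out [-6,2] | prev ⊥ | push {4,5}
  [8] u=7 | in ⊥ | out [-2,2] | ==
  [9] u=1 | in [-2,6] | out [-5,6] | ==
  [10] u=2 | in [-3,4] | out [0,6] | ==
  [11] u=4 | in [-6,2] | out [-3,4] | ==
  [12] u=5 | in [-6,2] | out [-6,3] | prev ⊥ | push {4,6}
  [13] u=4 | in [-6,3] | out [-3,4] | ==
  [14] u=6 | in [-6,5] | out [-6,2] | ==

Converged values:
  [0] [-6,5]
  [1] [-5,6]
  [2] [0,6]
  [3] [5,5]
  [4] [-3,4]
  [5] [-6,3]
  [6] [-6,2]
  [7] [-2,2]

14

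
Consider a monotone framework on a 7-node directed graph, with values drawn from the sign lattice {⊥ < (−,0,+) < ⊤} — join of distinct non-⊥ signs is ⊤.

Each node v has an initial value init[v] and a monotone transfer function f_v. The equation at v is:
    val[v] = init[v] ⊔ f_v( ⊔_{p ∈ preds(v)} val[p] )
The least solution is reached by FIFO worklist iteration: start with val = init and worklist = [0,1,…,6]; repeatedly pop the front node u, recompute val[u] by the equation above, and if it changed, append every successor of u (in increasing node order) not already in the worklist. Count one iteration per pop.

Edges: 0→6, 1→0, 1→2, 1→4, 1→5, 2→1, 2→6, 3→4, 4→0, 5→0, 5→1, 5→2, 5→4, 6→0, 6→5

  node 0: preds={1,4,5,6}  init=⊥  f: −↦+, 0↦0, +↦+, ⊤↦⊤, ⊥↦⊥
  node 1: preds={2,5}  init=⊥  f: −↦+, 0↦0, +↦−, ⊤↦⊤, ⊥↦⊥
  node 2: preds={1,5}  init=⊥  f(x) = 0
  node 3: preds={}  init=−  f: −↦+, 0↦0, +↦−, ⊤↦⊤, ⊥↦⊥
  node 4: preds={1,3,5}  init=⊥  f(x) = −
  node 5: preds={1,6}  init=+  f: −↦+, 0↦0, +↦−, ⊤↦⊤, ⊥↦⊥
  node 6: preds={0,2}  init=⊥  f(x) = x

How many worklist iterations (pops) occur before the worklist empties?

15

Trace (15 dequeues):
  [1] u=0 | in + | out + | prev ⊥ | push {}
  [2] u=1 | in + | out − | prev ⊥ | push {0}
  [3] u=2 | in ⊤ | out 0 | prev ⊥ | push {1}
  [4] u=3 | in ⊥ | out − | ==
  [5] u=4 | in ⊤ | out − | prev ⊥ | push {}
  [6] u=5 | in − | out + | ==
  [7] u=6 | in ⊤ | out ⊤ | prev ⊥ | push {5}
  [8] u=0 | in ⊤ | out ⊤ | prev + | push {6}
  [9] u=1 | in ⊤ | out ⊤ | prev − | push {0,2,4}
  [10] u=5 | in ⊤ | out ⊤ | prev + | push {1}
  [11] u=6 | in ⊤ | out ⊤ | ==
  [12] u=0 | in ⊤ | out ⊤ | ==
  [13] u=2 | in ⊤ | out 0 | ==
  [14] u=4 | in ⊤ | out − | ==
  [15] u=1 | in ⊤ | out ⊤ | ==

Converged values:
  [0] ⊤
  [1] ⊤
  [2] 0
  [3] −
  [4] −
  [5] ⊤
  [6] ⊤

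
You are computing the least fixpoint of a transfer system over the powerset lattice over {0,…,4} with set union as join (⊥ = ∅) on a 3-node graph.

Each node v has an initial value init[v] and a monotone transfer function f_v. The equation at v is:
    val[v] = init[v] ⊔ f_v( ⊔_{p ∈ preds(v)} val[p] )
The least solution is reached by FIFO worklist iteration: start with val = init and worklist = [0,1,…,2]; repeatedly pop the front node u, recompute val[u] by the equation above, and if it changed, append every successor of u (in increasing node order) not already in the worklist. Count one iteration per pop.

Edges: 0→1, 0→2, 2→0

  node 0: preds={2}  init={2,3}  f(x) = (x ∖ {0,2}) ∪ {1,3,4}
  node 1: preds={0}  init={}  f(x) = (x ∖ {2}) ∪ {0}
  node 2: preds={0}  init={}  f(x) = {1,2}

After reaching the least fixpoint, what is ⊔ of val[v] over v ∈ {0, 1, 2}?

{0,1,2,3,4}

Worklist (4 pops):
  #1 pop 0: in={} → {1,2,3,4} (was {2,3}); enqueue []
  #2 pop 1: in={1,2,3,4} → {0,1,3,4} (was {}); enqueue []
  #3 pop 2: in={1,2,3,4} → {1,2} (was {}); enqueue [0]
  #4 pop 0: in={1,2} → {1,2,3,4} (no change)

Fixpoint:
  val[0] = {1,2,3,4}
  val[1] = {0,1,3,4}
  val[2] = {1,2}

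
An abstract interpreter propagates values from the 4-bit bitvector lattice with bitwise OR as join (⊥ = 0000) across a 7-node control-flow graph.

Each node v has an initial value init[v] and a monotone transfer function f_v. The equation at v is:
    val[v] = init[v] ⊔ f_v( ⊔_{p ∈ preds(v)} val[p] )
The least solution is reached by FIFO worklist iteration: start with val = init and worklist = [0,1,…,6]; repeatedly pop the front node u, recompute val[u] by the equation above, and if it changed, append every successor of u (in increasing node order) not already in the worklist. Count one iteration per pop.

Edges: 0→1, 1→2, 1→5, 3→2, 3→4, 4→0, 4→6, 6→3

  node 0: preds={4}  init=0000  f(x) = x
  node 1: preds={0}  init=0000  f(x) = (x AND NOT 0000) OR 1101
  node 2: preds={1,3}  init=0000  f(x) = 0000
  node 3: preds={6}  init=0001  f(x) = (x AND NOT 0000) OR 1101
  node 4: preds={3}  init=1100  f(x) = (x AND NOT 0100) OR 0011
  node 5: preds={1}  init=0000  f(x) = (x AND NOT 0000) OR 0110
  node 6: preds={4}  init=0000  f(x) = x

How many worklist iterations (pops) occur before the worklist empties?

Worklist (14 pops):
  #1 pop 0: in=1100 → 1100 (was 0000); enqueue []
  #2 pop 1: in=1100 → 1101 (was 0000); enqueue []
  #3 pop 2: in=1101 → 0000 (no change)
  #4 pop 3: in=0000 → 1101 (was 0001); enqueue [2]
  #5 pop 4: in=1101 → 1111 (was 1100); enqueue [0]
  #6 pop 5: in=1101 → 1111 (was 0000); enqueue []
  #7 pop 6: in=1111 → 1111 (was 0000); enqueue [3]
  #8 pop 2: in=1101 → 0000 (no change)
  #9 pop 0: in=1111 → 1111 (was 1100); enqueue [1]
  #10 pop 3: in=1111 → 1111 (was 1101); enqueue [2,4]
  #11 pop 1: in=1111 → 1111 (was 1101); enqueue [5]
  #12 pop 2: in=1111 → 0000 (no change)
  #13 pop 4: in=1111 → 1111 (no change)
  #14 pop 5: in=1111 → 1111 (no change)

Fixpoint:
  val[0] = 1111
  val[1] = 1111
  val[2] = 0000
  val[3] = 1111
  val[4] = 1111
  val[5] = 1111
  val[6] = 1111

14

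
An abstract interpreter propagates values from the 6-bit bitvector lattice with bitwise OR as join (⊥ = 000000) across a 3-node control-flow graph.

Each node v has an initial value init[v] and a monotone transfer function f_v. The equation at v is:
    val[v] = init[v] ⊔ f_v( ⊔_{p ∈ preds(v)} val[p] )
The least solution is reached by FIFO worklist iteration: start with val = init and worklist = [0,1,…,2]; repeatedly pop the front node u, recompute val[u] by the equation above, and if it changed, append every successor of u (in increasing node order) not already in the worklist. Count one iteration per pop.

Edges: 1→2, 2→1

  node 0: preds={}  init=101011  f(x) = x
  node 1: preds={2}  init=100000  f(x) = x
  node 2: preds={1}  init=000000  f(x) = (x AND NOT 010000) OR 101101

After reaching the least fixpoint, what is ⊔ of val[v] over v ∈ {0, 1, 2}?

101111

Worklist (5 pops):
  #1 pop 0: in=000000 → 101011 (no change)
  #2 pop 1: in=000000 → 100000 (no change)
  #3 pop 2: in=100000 → 101101 (was 000000); enqueue [1]
  #4 pop 1: in=101101 → 101101 (was 100000); enqueue [2]
  #5 pop 2: in=101101 → 101101 (no change)

Fixpoint:
  val[0] = 101011
  val[1] = 101101
  val[2] = 101101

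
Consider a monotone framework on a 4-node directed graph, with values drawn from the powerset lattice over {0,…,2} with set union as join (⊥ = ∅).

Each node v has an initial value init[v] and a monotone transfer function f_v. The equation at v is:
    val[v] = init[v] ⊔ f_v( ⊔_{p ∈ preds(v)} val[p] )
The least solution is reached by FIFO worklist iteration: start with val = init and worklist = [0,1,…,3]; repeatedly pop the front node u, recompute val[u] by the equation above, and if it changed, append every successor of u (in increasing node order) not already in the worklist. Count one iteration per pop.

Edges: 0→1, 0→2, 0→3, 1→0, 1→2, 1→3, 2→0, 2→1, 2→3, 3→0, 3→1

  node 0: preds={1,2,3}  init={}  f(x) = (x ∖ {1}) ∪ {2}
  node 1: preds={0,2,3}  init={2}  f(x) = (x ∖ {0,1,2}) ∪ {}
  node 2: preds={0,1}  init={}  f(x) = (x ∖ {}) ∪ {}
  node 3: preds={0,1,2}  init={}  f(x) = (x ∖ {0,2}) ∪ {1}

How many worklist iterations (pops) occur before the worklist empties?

6

Trace (6 dequeues):
  [1] u=0 | in {2} | out {2} | prev {} | push {}
  [2] u=1 | in {2} | out {2} | ==
  [3] u=2 | in {2} | out {2} | prev {} | push {0,1}
  [4] u=3 | in {2} | out {1} | prev {} | push {}
  [5] u=0 | in {1,2} | out {2} | ==
  [6] u=1 | in {1,2} | out {2} | ==

Converged values:
  [0] {2}
  [1] {2}
  [2] {2}
  [3] {1}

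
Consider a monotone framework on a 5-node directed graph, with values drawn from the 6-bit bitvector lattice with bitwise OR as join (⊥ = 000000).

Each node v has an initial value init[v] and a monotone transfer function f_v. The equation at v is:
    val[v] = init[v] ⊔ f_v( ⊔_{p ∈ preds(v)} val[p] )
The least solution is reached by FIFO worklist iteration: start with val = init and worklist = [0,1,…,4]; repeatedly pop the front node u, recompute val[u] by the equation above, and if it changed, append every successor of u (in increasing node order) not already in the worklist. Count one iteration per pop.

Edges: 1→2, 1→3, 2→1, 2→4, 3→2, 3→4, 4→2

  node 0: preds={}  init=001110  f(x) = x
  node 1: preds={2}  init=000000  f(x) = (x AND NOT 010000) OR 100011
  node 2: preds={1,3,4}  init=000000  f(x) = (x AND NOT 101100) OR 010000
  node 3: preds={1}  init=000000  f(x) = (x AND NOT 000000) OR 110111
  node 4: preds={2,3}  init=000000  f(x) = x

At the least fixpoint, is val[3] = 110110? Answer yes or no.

Worklist (7 pops):
  #1 pop 0: in=000000 → 001110 (no change)
  #2 pop 1: in=000000 → 100011 (was 000000); enqueue []
  #3 pop 2: in=100011 → 010011 (was 000000); enqueue [1]
  #4 pop 3: in=100011 → 110111 (was 000000); enqueue [2]
  #5 pop 4: in=110111 → 110111 (was 000000); enqueue []
  #6 pop 1: in=010011 → 100011 (no change)
  #7 pop 2: in=110111 → 010011 (no change)

Fixpoint:
  val[0] = 001110
  val[1] = 100011
  val[2] = 010011
  val[3] = 110111
  val[4] = 110111

no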